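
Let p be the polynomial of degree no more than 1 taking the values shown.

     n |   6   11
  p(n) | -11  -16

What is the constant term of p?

-5

Write p(n) = an + b. Substituting each data point gives a linear system:
  6a + b = -11
  11a + b = -16
Solving the system yields a = -1, b = -5.
So p(n) = -n - 5.
The constant term is -5.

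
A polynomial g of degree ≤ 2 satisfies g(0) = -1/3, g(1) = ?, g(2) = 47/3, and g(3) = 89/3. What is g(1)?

The 3 known points determine the degree-2 polynomial uniquely.
Write g(u) = au^2 + bu + c. Substituting each data point gives a linear system:
  c = -1/3
  4a + 2b + c = 47/3
  9a + 3b + c = 89/3
Solving the system yields a = 2, b = 4, c = -1/3.
So g(u) = 2u² + 4u - 1/3.
Then g(1) = 17/3.

17/3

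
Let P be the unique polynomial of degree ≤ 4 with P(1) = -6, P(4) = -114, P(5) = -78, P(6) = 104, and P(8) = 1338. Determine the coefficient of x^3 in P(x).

Write P(x) = ax^4 + bx^3 + cx^2 + dx + e. Substituting each data point gives a linear system:
  a + b + c + d + e = -6
  256a + 64b + 16c + 4d + e = -114
  625a + 125b + 25c + 5d + e = -78
  1296a + 216b + 36c + 6d + e = 104
  4096a + 512b + 64c + 8d + e = 1338
Solving the system yields a = 1, b = -5, c = -3, d = -1, e = 2.
So P(x) = x^4 - 5x^3 - 3x^2 - x + 2.
The coefficient of x^3 is -5.

-5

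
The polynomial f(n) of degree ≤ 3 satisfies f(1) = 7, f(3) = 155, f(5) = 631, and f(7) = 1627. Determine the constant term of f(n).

-4

Write f(n) = an^3 + bn^2 + cn + d. Substituting each data point gives a linear system:
  a + b + c + d = 7
  27a + 9b + 3c + d = 155
  125a + 25b + 5c + d = 631
  343a + 49b + 7c + d = 1627
Solving the system yields a = 4, b = 5, c = 2, d = -4.
So f(n) = 4n^3 + 5n^2 + 2n - 4.
The constant term is -4.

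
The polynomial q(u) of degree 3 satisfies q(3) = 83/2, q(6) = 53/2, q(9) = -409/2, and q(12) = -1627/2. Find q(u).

q(u) = -u^3 + 6u^2 + 4u + 5/2

Using the Lagrange interpolation formula with nodes 3, 6, 9, 12:
  L_0(u) = (u - 6)(u - 9)(u - 12) / -162
  L_1(u) = (u - 3)(u - 9)(u - 12) / 54
  L_2(u) = (u - 3)(u - 6)(u - 12) / -54
  L_3(u) = (u - 3)(u - 6)(u - 9) / 162
Then q(u) = 83/2·L_0(u) + 53/2·L_1(u) - 409/2·L_2(u) - 1627/2·L_3(u).
Expanding and collecting terms gives q(u) = -u^3 + 6u^2 + 4u + 5/2.
Check: q(6) = 53/2. ✓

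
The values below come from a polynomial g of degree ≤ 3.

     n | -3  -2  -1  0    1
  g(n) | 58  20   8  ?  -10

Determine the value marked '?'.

On equispaced nodes a degree-3 polynomial has vanishing fourth forward difference, so
  g(-3) - 4·g(-2) + 6·g(-1) - 4·g(0) + g(1) = 0.
Substituting the known values and solving for g(0):
  -4·g(0) = -16
  g(0) = 4.

4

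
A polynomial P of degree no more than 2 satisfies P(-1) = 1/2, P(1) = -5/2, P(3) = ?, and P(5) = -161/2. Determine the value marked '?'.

The 3 known points determine the degree-2 polynomial uniquely.
Write P(n) = an^2 + bn + c. Substituting each data point gives a linear system:
  a - b + c = 1/2
  a + b + c = -5/2
  25a + 5b + c = -161/2
Solving the system yields a = -3, b = -3/2, c = 2.
So P(n) = -3n^2 - (3/2)n + 2.
Then P(3) = -59/2.

-59/2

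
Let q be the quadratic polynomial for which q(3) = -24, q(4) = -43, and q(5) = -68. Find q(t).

Write q(t) = at^2 + bt + c. Substituting each data point gives a linear system:
  9a + 3b + c = -24
  16a + 4b + c = -43
  25a + 5b + c = -68
Solving the system yields a = -3, b = 2, c = -3.
So q(t) = -3t^2 + 2t - 3.
Check: q(5) = -68. ✓

q(t) = -3t^2 + 2t - 3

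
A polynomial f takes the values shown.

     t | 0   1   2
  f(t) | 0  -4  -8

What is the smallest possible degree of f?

1

Forward differences of the values at t = 0, 1, 2:
  f  : 0  -4  -8
  Δ  : -4  -4
  Δ^2: 0
The first differences are constant (-4) and nonzero, while all higher differences vanish, so the minimal degree is 1.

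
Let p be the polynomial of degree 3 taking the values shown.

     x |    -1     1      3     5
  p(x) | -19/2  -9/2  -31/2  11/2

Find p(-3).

Write p(x) = ax^3 + bx^2 + cx + d. Substituting each data point gives a linear system:
  -a + b - c + d = -19/2
  a + b + c + d = -9/2
  27a + 9b + 3c + d = -31/2
  125a + 25b + 5c + d = 11/2
Solving the system yields a = 1, b = -5, c = 3/2, d = -2.
So p(x) = x^3 - 5x^2 + (3/2)x - 2.
Then p(-3) = -157/2.

-157/2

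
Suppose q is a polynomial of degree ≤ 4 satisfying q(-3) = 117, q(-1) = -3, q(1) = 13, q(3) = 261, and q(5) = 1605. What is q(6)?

3168

Write q(s) = as^4 + bs^3 + cs^2 + ds + e. Substituting each data point gives a linear system:
  81a - 27b + 9c - 3d + e = 117
  a - b + c - d + e = -3
  a + b + c + d + e = 13
  81a + 27b + 9c + 3d + e = 261
  625a + 125b + 25c + 5d + e = 1605
Solving the system yields a = 2, b = 2, c = 3, d = 6, e = 0.
So q(s) = 2s⁴ + 2s³ + 3s² + 6s.
Then q(6) = 3168.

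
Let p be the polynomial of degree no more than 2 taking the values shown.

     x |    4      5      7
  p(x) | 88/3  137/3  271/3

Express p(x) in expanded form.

p(x) = 2x^2 - (5/3)x + 4

Write p(x) = ax^2 + bx + c. Substituting each data point gives a linear system:
  16a + 4b + c = 88/3
  25a + 5b + c = 137/3
  49a + 7b + c = 271/3
Solving the system yields a = 2, b = -5/3, c = 4.
So p(x) = 2x^2 - (5/3)x + 4.
Check: p(4) = 88/3. ✓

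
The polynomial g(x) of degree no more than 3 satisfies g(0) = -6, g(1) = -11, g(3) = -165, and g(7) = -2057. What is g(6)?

Using the Lagrange interpolation formula with nodes 0, 1, 3, 7:
  L_0(x) = (x - 1)(x - 3)(x - 7) / -21
  L_1(x) = x(x - 3)(x - 7) / 12
  L_2(x) = x(x - 1)(x - 7) / -24
  L_3(x) = x(x - 1)(x - 3) / 168
Then g(x) = -6·L_0(x) - 11·L_1(x) - 165·L_2(x) - 2057·L_3(x).
Expanding and collecting terms gives g(x) = -6x³ + x - 6.
Evaluating at x = 6: g(6) = -1296.

-1296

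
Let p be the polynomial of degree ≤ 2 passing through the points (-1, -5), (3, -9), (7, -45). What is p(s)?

p(s) = -s^2 + s - 3

Write p(s) = as^2 + bs + c. Substituting each data point gives a linear system:
  a - b + c = -5
  9a + 3b + c = -9
  49a + 7b + c = -45
Solving the system yields a = -1, b = 1, c = -3.
So p(s) = -s² + s - 3.
Check: p(-1) = -5. ✓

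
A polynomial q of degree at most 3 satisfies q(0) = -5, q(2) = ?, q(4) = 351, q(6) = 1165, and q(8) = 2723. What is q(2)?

41

On equispaced nodes a degree-3 polynomial has vanishing fourth forward difference, so
  q(0) - 4·q(2) + 6·q(4) - 4·q(6) + q(8) = 0.
Substituting the known values and solving for q(2):
  -4·q(2) = -164
  q(2) = 41.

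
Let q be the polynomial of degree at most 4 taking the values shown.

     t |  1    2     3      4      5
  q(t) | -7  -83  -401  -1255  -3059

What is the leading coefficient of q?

-5

Write q(t) = at^4 + bt^3 + ct^2 + dt + e. Substituting each data point gives a linear system:
  a + b + c + d + e = -7
  16a + 8b + 4c + 2d + e = -83
  81a + 27b + 9c + 3d + e = -401
  256a + 64b + 16c + 4d + e = -1255
  625a + 125b + 25c + 5d + e = -3059
Solving the system yields a = -5, b = 1, c = -2, d = -2, e = 1.
So q(t) = -5t⁴ + t³ - 2t² - 2t + 1.
The leading coefficient is -5.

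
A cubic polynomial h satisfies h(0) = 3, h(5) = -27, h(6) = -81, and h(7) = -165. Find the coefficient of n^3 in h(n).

-1

Write h(n) = an^3 + bn^2 + cn + d. Substituting each data point gives a linear system:
  d = 3
  125a + 25b + 5c + d = -27
  216a + 36b + 6c + d = -81
  343a + 49b + 7c + d = -165
Solving the system yields a = -1, b = 3, c = 4, d = 3.
So h(n) = -n^3 + 3n^2 + 4n + 3.
The leading coefficient is -1.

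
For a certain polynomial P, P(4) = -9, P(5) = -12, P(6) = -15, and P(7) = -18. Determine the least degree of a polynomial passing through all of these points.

1

Forward differences of the values at t = 4, 5, 6, 7:
  P  : -9  -12  -15  -18
  Δ  : -3  -3  -3
  Δ^2: 0  0
  Δ^3: 0
The first differences are constant (-3) and nonzero, while all higher differences vanish, so the minimal degree is 1.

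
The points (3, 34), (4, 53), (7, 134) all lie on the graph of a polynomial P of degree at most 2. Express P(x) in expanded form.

P(x) = 2x^2 + 5x + 1

Using the Lagrange interpolation formula with nodes 3, 4, 7:
  L_0(x) = (x - 4)(x - 7) / 4
  L_1(x) = (x - 3)(x - 7) / -3
  L_2(x) = (x - 3)(x - 4) / 12
Then P(x) = 34·L_0(x) + 53·L_1(x) + 134·L_2(x).
Expanding and collecting terms gives P(x) = 2x^2 + 5x + 1.
Check: P(7) = 134. ✓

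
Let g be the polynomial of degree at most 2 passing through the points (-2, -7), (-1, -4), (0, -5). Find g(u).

Write g(u) = au^2 + bu + c. Substituting each data point gives a linear system:
  4a - 2b + c = -7
  a - b + c = -4
  c = -5
Solving the system yields a = -2, b = -3, c = -5.
So g(u) = -2u^2 - 3u - 5.
Check: g(-2) = -7. ✓

g(u) = -2u^2 - 3u - 5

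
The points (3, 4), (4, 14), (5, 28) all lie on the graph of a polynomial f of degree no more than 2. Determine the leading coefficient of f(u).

2

Write f(u) = au^2 + bu + c. Substituting each data point gives a linear system:
  9a + 3b + c = 4
  16a + 4b + c = 14
  25a + 5b + c = 28
Solving the system yields a = 2, b = -4, c = -2.
So f(u) = 2u^2 - 4u - 2.
The leading coefficient is 2.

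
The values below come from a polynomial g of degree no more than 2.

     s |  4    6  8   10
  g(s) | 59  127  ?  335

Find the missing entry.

On equispaced nodes a degree-2 polynomial has vanishing third forward difference, so
  - g(4) + 3·g(6) - 3·g(8) + g(10) = 0.
Substituting the known values and solving for g(8):
  -3·g(8) = -657
  g(8) = 219.

219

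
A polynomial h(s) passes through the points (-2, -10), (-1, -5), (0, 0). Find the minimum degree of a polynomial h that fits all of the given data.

1

Forward differences of the values at s = -2, -1, 0:
  h  : -10  -5  0
  Δ  : 5  5
  Δ^2: 0
The first differences are constant (5) and nonzero, while all higher differences vanish, so the minimal degree is 1.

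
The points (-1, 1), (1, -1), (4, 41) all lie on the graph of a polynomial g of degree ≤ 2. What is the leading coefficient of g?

3

Write g(s) = as^2 + bs + c. Substituting each data point gives a linear system:
  a - b + c = 1
  a + b + c = -1
  16a + 4b + c = 41
Solving the system yields a = 3, b = -1, c = -3.
So g(s) = 3s^2 - s - 3.
The leading coefficient is 3.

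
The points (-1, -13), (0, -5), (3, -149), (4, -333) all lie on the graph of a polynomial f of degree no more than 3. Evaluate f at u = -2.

-9

Using the Lagrange interpolation formula with nodes -1, 0, 3, 4:
  L_0(u) = u(u - 3)(u - 4) / -20
  L_1(u) = (u + 1)(u - 3)(u - 4) / 12
  L_2(u) = (u + 1)u(u - 4) / -12
  L_3(u) = (u + 1)u(u - 3) / 20
Then f(u) = -13·L_0(u) - 5·L_1(u) - 149·L_2(u) - 333·L_3(u).
Expanding and collecting terms gives f(u) = -4u^3 - 6u^2 + 6u - 5.
Evaluating at u = -2: f(-2) = -9.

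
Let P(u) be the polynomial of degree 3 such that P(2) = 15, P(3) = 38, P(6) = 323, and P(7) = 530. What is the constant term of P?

Write P(u) = au^3 + bu^2 + cu + d. Substituting each data point gives a linear system:
  8a + 4b + 2c + d = 15
  27a + 9b + 3c + d = 38
  216a + 36b + 6c + d = 323
  343a + 49b + 7c + d = 530
Solving the system yields a = 2, b = -4, c = 5, d = 5.
So P(u) = 2u^3 - 4u^2 + 5u + 5.
The constant term is 5.

5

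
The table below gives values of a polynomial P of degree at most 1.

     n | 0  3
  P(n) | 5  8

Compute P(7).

12

Using the Lagrange interpolation formula with nodes 0, 3:
  L_0(n) = (n - 3) / -3
  L_1(n) = n / 3
Then P(n) = 5·L_0(n) + 8·L_1(n).
Expanding and collecting terms gives P(n) = n + 5.
Evaluating at n = 7: P(7) = 12.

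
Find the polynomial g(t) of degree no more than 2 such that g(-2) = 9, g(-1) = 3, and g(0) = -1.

g(t) = t^2 - 3t - 1

Write g(t) = at^2 + bt + c. Substituting each data point gives a linear system:
  4a - 2b + c = 9
  a - b + c = 3
  c = -1
Solving the system yields a = 1, b = -3, c = -1.
So g(t) = t^2 - 3t - 1.
Check: g(-2) = 9. ✓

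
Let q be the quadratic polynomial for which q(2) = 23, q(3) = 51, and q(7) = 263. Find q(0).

-3

Write q(s) = as^2 + bs + c. Substituting each data point gives a linear system:
  4a + 2b + c = 23
  9a + 3b + c = 51
  49a + 7b + c = 263
Solving the system yields a = 5, b = 3, c = -3.
So q(s) = 5s^2 + 3s - 3.
Then q(0) = -3.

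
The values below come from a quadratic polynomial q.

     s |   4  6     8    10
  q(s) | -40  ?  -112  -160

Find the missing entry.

On equispaced nodes a degree-2 polynomial has vanishing third forward difference, so
  - q(4) + 3·q(6) - 3·q(8) + q(10) = 0.
Substituting the known values and solving for q(6):
  3·q(6) = -216
  q(6) = -72.

-72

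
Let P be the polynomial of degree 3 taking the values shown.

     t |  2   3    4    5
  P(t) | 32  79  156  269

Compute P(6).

Write P(t) = at^3 + bt^2 + ct + d. Substituting each data point gives a linear system:
  8a + 4b + 2c + d = 32
  27a + 9b + 3c + d = 79
  64a + 16b + 4c + d = 156
  125a + 25b + 5c + d = 269
Solving the system yields a = 1, b = 6, c = -2, d = 4.
So P(t) = t^3 + 6t^2 - 2t + 4.
Then P(6) = 424.

424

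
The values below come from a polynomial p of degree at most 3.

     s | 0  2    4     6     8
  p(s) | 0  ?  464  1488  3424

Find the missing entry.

The 4 known points determine the degree-3 polynomial uniquely.
Write p(s) = as^3 + bs^2 + cs + d. Substituting each data point gives a linear system:
  d = 0
  64a + 16b + 4c + d = 464
  216a + 36b + 6c + d = 1488
  512a + 64b + 8c + d = 3424
Solving the system yields a = 6, b = 6, c = -4, d = 0.
So p(s) = 6s³ + 6s² - 4s.
Then p(2) = 64.

64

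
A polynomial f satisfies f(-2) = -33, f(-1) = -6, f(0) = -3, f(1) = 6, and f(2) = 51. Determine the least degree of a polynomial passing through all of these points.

3

Forward differences of the values at u = -2, -1, 0, 1, 2:
  f  : -33  -6  -3  6  51
  Δ  : 27  3  9  45
  Δ^2: -24  6  36
  Δ^3: 30  30
  Δ^4: 0
The third differences are constant (30) and nonzero, while all higher differences vanish, so the minimal degree is 3.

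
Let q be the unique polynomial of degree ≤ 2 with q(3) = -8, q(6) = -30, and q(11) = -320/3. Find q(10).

-262/3

Write q(n) = an^2 + bn + c. Substituting each data point gives a linear system:
  9a + 3b + c = -8
  36a + 6b + c = -30
  121a + 11b + c = -320/3
Solving the system yields a = -1, b = 5/3, c = -4.
So q(n) = -n^2 + (5/3)n - 4.
Then q(10) = -262/3.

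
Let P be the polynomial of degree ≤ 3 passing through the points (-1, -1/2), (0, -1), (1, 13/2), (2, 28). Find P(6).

374

Using the Lagrange interpolation formula with nodes -1, 0, 1, 2:
  L_0(x) = x(x - 1)(x - 2) / -6
  L_1(x) = (x + 1)(x - 1)(x - 2) / 2
  L_2(x) = (x + 1)x(x - 2) / -2
  L_3(x) = (x + 1)x(x - 1) / 6
Then P(x) = -1/2·L_0(x) - 1·L_1(x) + 13/2·L_2(x) + 28·L_3(x).
Expanding and collecting terms gives P(x) = x³ + 4x² + (5/2)x - 1.
Evaluating at x = 6: P(6) = 374.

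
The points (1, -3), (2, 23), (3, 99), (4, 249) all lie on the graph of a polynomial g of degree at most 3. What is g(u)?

Write g(u) = au^3 + bu^2 + cu + d. Substituting each data point gives a linear system:
  a + b + c + d = -3
  8a + 4b + 2c + d = 23
  27a + 9b + 3c + d = 99
  64a + 16b + 4c + d = 249
Solving the system yields a = 4, b = 1, c = -5, d = -3.
So g(u) = 4u^3 + u^2 - 5u - 3.
Check: g(1) = -3. ✓

g(u) = 4u^3 + u^2 - 5u - 3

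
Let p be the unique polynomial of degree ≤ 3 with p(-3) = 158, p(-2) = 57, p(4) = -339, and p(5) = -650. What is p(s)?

p(s) = -5s^3 - 6s + 5

Write p(s) = as^3 + bs^2 + cs + d. Substituting each data point gives a linear system:
  -27a + 9b - 3c + d = 158
  -8a + 4b - 2c + d = 57
  64a + 16b + 4c + d = -339
  125a + 25b + 5c + d = -650
Solving the system yields a = -5, b = 0, c = -6, d = 5.
So p(s) = -5s^3 - 6s + 5.
Check: p(4) = -339. ✓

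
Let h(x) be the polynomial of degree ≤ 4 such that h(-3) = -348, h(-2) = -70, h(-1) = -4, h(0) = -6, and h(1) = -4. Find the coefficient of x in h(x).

-6

Write h(x) = ax^4 + bx^3 + cx^2 + dx + e. Substituting each data point gives a linear system:
  81a - 27b + 9c - 3d + e = -348
  16a - 8b + 4c - 2d + e = -70
  a - b + c - d + e = -4
  e = -6
  a + b + c + d + e = -4
Solving the system yields a = -3, b = 6, c = 5, d = -6, e = -6.
So h(x) = -3x^4 + 6x^3 + 5x^2 - 6x - 6.
The coefficient of x is -6.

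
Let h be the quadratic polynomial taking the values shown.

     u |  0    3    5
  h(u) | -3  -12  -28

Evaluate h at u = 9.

Using the Lagrange interpolation formula with nodes 0, 3, 5:
  L_0(u) = (u - 3)(u - 5) / 15
  L_1(u) = u(u - 5) / -6
  L_2(u) = u(u - 3) / 10
Then h(u) = -3·L_0(u) - 12·L_1(u) - 28·L_2(u).
Expanding and collecting terms gives h(u) = -u^2 - 3.
Evaluating at u = 9: h(9) = -84.

-84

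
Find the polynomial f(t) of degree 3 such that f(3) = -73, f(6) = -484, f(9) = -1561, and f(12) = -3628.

Using the Lagrange interpolation formula with nodes 3, 6, 9, 12:
  L_0(t) = (t - 6)(t - 9)(t - 12) / -162
  L_1(t) = (t - 3)(t - 9)(t - 12) / 54
  L_2(t) = (t - 3)(t - 6)(t - 12) / -54
  L_3(t) = (t - 3)(t - 6)(t - 9) / 162
Then f(t) = -73·L_0(t) - 484·L_1(t) - 1561·L_2(t) - 3628·L_3(t).
Expanding and collecting terms gives f(t) = -2t^3 - t^2 - 2t - 4.
Check: f(9) = -1561. ✓

f(t) = -2t^3 - t^2 - 2t - 4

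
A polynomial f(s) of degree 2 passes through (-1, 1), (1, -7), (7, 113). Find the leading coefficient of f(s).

Write f(s) = as^2 + bs + c. Substituting each data point gives a linear system:
  a - b + c = 1
  a + b + c = -7
  49a + 7b + c = 113
Solving the system yields a = 3, b = -4, c = -6.
So f(s) = 3s^2 - 4s - 6.
The leading coefficient is 3.

3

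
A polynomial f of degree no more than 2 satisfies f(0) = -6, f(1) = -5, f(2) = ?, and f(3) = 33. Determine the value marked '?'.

8

The 3 known points determine the degree-2 polynomial uniquely.
Write f(u) = au^2 + bu + c. Substituting each data point gives a linear system:
  c = -6
  a + b + c = -5
  9a + 3b + c = 33
Solving the system yields a = 6, b = -5, c = -6.
So f(u) = 6u² - 5u - 6.
Then f(2) = 8.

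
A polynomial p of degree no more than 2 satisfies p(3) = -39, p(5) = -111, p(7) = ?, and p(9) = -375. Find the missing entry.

The 3 known points determine the degree-2 polynomial uniquely.
Write p(x) = ax^2 + bx + c. Substituting each data point gives a linear system:
  9a + 3b + c = -39
  25a + 5b + c = -111
  81a + 9b + c = -375
Solving the system yields a = -5, b = 4, c = -6.
So p(x) = -5x^2 + 4x - 6.
Then p(7) = -223.

-223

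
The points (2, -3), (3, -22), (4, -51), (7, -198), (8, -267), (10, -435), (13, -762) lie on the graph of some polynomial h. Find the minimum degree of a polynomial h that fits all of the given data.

2

Divided differences on the nodes 2, 3, 4, 7, 8, 10, 13:
  order 0: -3  -22  -51  -198  -267  -435  -762
  order 1: -19  -29  -49  -69  -84  -109
  order 2: -5  -5  -5  -5  -5
  order 3: 0  0  0  0
  order 4: 0  0  0
  order 5: 0  0
  order 6: 0
The order-2 divided differences are all -5 (nonzero) and every higher order vanishes, so the data lies on a polynomial of degree exactly 2.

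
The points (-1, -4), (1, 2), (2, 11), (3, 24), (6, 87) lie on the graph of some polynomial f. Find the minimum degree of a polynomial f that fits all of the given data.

Divided differences on the nodes -1, 1, 2, 3, 6:
  order 0: -4  2  11  24  87
  order 1: 3  9  13  21
  order 2: 2  2  2
  order 3: 0  0
  order 4: 0
The order-2 divided differences are all 2 (nonzero) and every higher order vanishes, so the data lies on a polynomial of degree exactly 2.

2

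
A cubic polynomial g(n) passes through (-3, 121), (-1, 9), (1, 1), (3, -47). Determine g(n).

g(n) = -3n^3 + 4n^2 - n + 1

Write g(n) = an^3 + bn^2 + cn + d. Substituting each data point gives a linear system:
  -27a + 9b - 3c + d = 121
  -a + b - c + d = 9
  a + b + c + d = 1
  27a + 9b + 3c + d = -47
Solving the system yields a = -3, b = 4, c = -1, d = 1.
So g(n) = -3n³ + 4n² - n + 1.
Check: g(3) = -47. ✓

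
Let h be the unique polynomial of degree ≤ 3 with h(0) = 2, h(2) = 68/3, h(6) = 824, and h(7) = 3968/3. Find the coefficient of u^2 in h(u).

Write h(u) = au^3 + bu^2 + cu + d. Substituting each data point gives a linear system:
  d = 2
  8a + 4b + 2c + d = 68/3
  216a + 36b + 6c + d = 824
  343a + 49b + 7c + d = 3968/3
Solving the system yields a = 4, b = -1/3, c = -5, d = 2.
So h(u) = 4u^3 - (1/3)u^2 - 5u + 2.
The coefficient of u^2 is -1/3.

-1/3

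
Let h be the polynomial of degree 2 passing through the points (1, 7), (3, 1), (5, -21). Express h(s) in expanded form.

h(s) = -2s^2 + 5s + 4

Using the Lagrange interpolation formula with nodes 1, 3, 5:
  L_0(s) = (s - 3)(s - 5) / 8
  L_1(s) = (s - 1)(s - 5) / -4
  L_2(s) = (s - 1)(s - 3) / 8
Then h(s) = 7·L_0(s) + 1·L_1(s) - 21·L_2(s).
Expanding and collecting terms gives h(s) = -2s^2 + 5s + 4.
Check: h(1) = 7. ✓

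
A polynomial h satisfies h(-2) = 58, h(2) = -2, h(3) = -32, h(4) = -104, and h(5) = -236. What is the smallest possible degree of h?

3

Divided differences on the nodes -2, 2, 3, 4, 5:
  order 0: 58  -2  -32  -104  -236
  order 1: -15  -30  -72  -132
  order 2: -3  -21  -30
  order 3: -3  -3
  order 4: 0
The order-3 divided differences are all -3 (nonzero) and every higher order vanishes, so the data lies on a polynomial of degree exactly 3.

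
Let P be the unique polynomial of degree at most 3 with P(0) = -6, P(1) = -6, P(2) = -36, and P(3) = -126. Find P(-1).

Write P(x) = ax^3 + bx^2 + cx + d. Substituting each data point gives a linear system:
  d = -6
  a + b + c + d = -6
  8a + 4b + 2c + d = -36
  27a + 9b + 3c + d = -126
Solving the system yields a = -5, b = 0, c = 5, d = -6.
So P(x) = -5x^3 + 5x - 6.
Then P(-1) = -6.

-6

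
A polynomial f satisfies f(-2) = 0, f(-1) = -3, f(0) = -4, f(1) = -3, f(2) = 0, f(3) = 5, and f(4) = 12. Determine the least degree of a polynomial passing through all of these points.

2

Forward differences of the values at u = -2, -1, 0, 1, 2, 3, 4:
  f  : 0  -3  -4  -3  0  5  12
  Δ  : -3  -1  1  3  5  7
  Δ^2: 2  2  2  2  2
  Δ^3: 0  0  0  0
  Δ^4: 0  0  0
  Δ^5: 0  0
  Δ^6: 0
The second differences are constant (2) and nonzero, while all higher differences vanish, so the minimal degree is 2.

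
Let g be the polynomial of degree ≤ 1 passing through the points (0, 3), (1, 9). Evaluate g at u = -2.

Write g(u) = au + b. Substituting each data point gives a linear system:
  b = 3
  a + b = 9
Solving the system yields a = 6, b = 3.
So g(u) = 6u + 3.
Then g(-2) = -9.

-9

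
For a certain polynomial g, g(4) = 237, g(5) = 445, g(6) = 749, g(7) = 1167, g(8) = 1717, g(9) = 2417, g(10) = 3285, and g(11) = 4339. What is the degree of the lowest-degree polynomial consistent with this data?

Forward differences of the values at x = 4, 5, 6, 7, 8, 9, 10, 11:
  g  : 237  445  749  1167  1717  2417  3285  4339
  Δ  : 208  304  418  550  700  868  1054
  Δ^2: 96  114  132  150  168  186
  Δ^3: 18  18  18  18  18
  Δ^4: 0  0  0  0
  Δ^5: 0  0  0
  Δ^6: 0  0
  Δ^7: 0
The third differences are constant (18) and nonzero, while all higher differences vanish, so the minimal degree is 3.

3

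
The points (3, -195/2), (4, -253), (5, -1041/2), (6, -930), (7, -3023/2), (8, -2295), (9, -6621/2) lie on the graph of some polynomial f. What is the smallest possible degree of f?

3

Forward differences of the values at t = 3, 4, 5, 6, 7, 8, 9:
  f  : -195/2  -253  -1041/2  -930  -3023/2  -2295  -6621/2
  Δ  : -311/2  -535/2  -819/2  -1163/2  -1567/2  -2031/2
  Δ^2: -112  -142  -172  -202  -232
  Δ^3: -30  -30  -30  -30
  Δ^4: 0  0  0
  Δ^5: 0  0
  Δ^6: 0
The third differences are constant (-30) and nonzero, while all higher differences vanish, so the minimal degree is 3.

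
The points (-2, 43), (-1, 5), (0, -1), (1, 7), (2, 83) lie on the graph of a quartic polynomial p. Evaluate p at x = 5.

2339

Write p(x) = ax^4 + bx^3 + cx^2 + dx + e. Substituting each data point gives a linear system:
  16a - 8b + 4c - 2d + e = 43
  a - b + c - d + e = 5
  e = -1
  a + b + c + d + e = 7
  16a + 8b + 4c + 2d + e = 83
Solving the system yields a = 3, b = 3, c = 4, d = -2, e = -1.
So p(x) = 3x^4 + 3x^3 + 4x^2 - 2x - 1.
Then p(5) = 2339.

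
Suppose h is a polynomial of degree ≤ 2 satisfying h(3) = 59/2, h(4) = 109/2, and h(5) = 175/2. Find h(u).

Write h(u) = au^2 + bu + c. Substituting each data point gives a linear system:
  9a + 3b + c = 59/2
  16a + 4b + c = 109/2
  25a + 5b + c = 175/2
Solving the system yields a = 4, b = -3, c = 5/2.
So h(u) = 4u² - 3u + 5/2.
Check: h(5) = 175/2. ✓

h(u) = 4u^2 - 3u + 5/2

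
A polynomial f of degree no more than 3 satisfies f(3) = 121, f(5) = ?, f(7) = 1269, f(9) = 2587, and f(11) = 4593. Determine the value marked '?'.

495

On equispaced nodes a degree-3 polynomial has vanishing fourth forward difference, so
  f(3) - 4·f(5) + 6·f(7) - 4·f(9) + f(11) = 0.
Substituting the known values and solving for f(5):
  -4·f(5) = -1980
  f(5) = 495.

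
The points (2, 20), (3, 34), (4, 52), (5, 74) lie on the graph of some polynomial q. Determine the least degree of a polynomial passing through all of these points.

2

Forward differences of the values at t = 2, 3, 4, 5:
  q  : 20  34  52  74
  Δ  : 14  18  22
  Δ^2: 4  4
  Δ^3: 0
The second differences are constant (4) and nonzero, while all higher differences vanish, so the minimal degree is 2.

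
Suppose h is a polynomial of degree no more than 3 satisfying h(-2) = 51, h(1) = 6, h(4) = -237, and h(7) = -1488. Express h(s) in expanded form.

h(s) = -5s^3 + 4s^2 + 4s + 3

Write h(s) = as^3 + bs^2 + cs + d. Substituting each data point gives a linear system:
  -8a + 4b - 2c + d = 51
  a + b + c + d = 6
  64a + 16b + 4c + d = -237
  343a + 49b + 7c + d = -1488
Solving the system yields a = -5, b = 4, c = 4, d = 3.
So h(s) = -5s^3 + 4s^2 + 4s + 3.
Check: h(-2) = 51. ✓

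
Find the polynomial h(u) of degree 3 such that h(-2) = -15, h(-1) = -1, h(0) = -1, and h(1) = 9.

Write h(u) = au^3 + bu^2 + cu + d. Substituting each data point gives a linear system:
  -8a + 4b - 2c + d = -15
  -a + b - c + d = -1
  d = -1
  a + b + c + d = 9
Solving the system yields a = 4, b = 5, c = 1, d = -1.
So h(u) = 4u³ + 5u² + u - 1.
Check: h(1) = 9. ✓

h(u) = 4u^3 + 5u^2 + u - 1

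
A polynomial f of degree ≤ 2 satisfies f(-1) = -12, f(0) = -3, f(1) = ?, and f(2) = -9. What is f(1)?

On equispaced nodes a degree-2 polynomial has vanishing third forward difference, so
  - f(-1) + 3·f(0) - 3·f(1) + f(2) = 0.
Substituting the known values and solving for f(1):
  -3·f(1) = 6
  f(1) = -2.

-2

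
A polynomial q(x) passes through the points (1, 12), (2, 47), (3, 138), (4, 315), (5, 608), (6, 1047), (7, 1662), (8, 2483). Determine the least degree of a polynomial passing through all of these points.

Forward differences of the values at x = 1, 2, 3, 4, 5, 6, 7, 8:
  q  : 12  47  138  315  608  1047  1662  2483
  Δ  : 35  91  177  293  439  615  821
  Δ^2: 56  86  116  146  176  206
  Δ^3: 30  30  30  30  30
  Δ^4: 0  0  0  0
  Δ^5: 0  0  0
  Δ^6: 0  0
  Δ^7: 0
The third differences are constant (30) and nonzero, while all higher differences vanish, so the minimal degree is 3.

3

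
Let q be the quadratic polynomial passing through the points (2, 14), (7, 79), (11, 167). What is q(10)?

142

Using the Lagrange interpolation formula with nodes 2, 7, 11:
  L_0(n) = (n - 7)(n - 11) / 45
  L_1(n) = (n - 2)(n - 11) / -20
  L_2(n) = (n - 2)(n - 7) / 36
Then q(n) = 14·L_0(n) + 79·L_1(n) + 167·L_2(n).
Expanding and collecting terms gives q(n) = n^2 + 4n + 2.
Evaluating at n = 10: q(10) = 142.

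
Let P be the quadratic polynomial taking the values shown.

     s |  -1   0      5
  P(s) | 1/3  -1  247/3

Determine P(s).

Using the Lagrange interpolation formula with nodes -1, 0, 5:
  L_0(s) = s(s - 5) / 6
  L_1(s) = (s + 1)(s - 5) / -5
  L_2(s) = (s + 1)s / 30
Then P(s) = 1/3·L_0(s) - 1·L_1(s) + 247/3·L_2(s).
Expanding and collecting terms gives P(s) = 3s^2 + (5/3)s - 1.
Check: P(0) = -1. ✓

P(s) = 3s^2 + (5/3)s - 1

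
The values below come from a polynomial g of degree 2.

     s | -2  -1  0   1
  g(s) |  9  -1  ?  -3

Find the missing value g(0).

-5

The 3 known points determine the degree-2 polynomial uniquely.
Write g(s) = as^2 + bs + c. Substituting each data point gives a linear system:
  4a - 2b + c = 9
  a - b + c = -1
  a + b + c = -3
Solving the system yields a = 3, b = -1, c = -5.
So g(s) = 3s^2 - s - 5.
Then g(0) = -5.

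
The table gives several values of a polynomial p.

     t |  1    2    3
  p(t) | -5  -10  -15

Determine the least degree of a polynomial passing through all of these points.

Forward differences of the values at t = 1, 2, 3:
  p  : -5  -10  -15
  Δ  : -5  -5
  Δ^2: 0
The first differences are constant (-5) and nonzero, while all higher differences vanish, so the minimal degree is 1.

1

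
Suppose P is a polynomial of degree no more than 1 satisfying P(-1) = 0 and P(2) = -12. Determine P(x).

P(x) = -4x - 4

Using the Lagrange interpolation formula with nodes -1, 2:
  L_0(x) = (x - 2) / -3
  L_1(x) = (x + 1) / 3
Then P(x) = 0·L_0(x) - 12·L_1(x).
Expanding and collecting terms gives P(x) = -4x - 4.
Check: P(2) = -12. ✓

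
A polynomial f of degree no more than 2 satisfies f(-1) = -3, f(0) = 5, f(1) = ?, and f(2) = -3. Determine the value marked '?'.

The 3 known points determine the degree-2 polynomial uniquely.
Write f(n) = an^2 + bn + c. Substituting each data point gives a linear system:
  a - b + c = -3
  c = 5
  4a + 2b + c = -3
Solving the system yields a = -4, b = 4, c = 5.
So f(n) = -4n² + 4n + 5.
Then f(1) = 5.

5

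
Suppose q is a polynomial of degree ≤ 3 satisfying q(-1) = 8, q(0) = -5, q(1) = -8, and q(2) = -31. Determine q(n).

q(n) = -5n^3 + 5n^2 - 3n - 5

Using the Lagrange interpolation formula with nodes -1, 0, 1, 2:
  L_0(n) = n(n - 1)(n - 2) / -6
  L_1(n) = (n + 1)(n - 1)(n - 2) / 2
  L_2(n) = (n + 1)n(n - 2) / -2
  L_3(n) = (n + 1)n(n - 1) / 6
Then q(n) = 8·L_0(n) - 5·L_1(n) - 8·L_2(n) - 31·L_3(n).
Expanding and collecting terms gives q(n) = -5n^3 + 5n^2 - 3n - 5.
Check: q(-1) = 8. ✓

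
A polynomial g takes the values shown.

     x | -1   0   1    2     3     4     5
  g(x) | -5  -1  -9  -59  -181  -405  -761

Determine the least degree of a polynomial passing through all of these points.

Forward differences of the values at x = -1, 0, 1, 2, 3, 4, 5:
  g  : -5  -1  -9  -59  -181  -405  -761
  Δ  : 4  -8  -50  -122  -224  -356
  Δ^2: -12  -42  -72  -102  -132
  Δ^3: -30  -30  -30  -30
  Δ^4: 0  0  0
  Δ^5: 0  0
  Δ^6: 0
The third differences are constant (-30) and nonzero, while all higher differences vanish, so the minimal degree is 3.

3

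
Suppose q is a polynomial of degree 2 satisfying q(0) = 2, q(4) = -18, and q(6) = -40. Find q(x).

Write q(x) = ax^2 + bx + c. Substituting each data point gives a linear system:
  c = 2
  16a + 4b + c = -18
  36a + 6b + c = -40
Solving the system yields a = -1, b = -1, c = 2.
So q(x) = -x^2 - x + 2.
Check: q(4) = -18. ✓

q(x) = -x^2 - x + 2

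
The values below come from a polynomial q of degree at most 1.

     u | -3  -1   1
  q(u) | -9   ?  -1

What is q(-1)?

-5

The 2 known points determine the degree-1 polynomial uniquely.
Write q(u) = au + b. Substituting each data point gives a linear system:
  -3a + b = -9
  a + b = -1
Solving the system yields a = 2, b = -3.
So q(u) = 2u - 3.
Then q(-1) = -5.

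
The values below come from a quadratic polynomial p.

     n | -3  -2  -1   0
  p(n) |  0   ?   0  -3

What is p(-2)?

1

On equispaced nodes a degree-2 polynomial has vanishing third forward difference, so
  - p(-3) + 3·p(-2) - 3·p(-1) + p(0) = 0.
Substituting the known values and solving for p(-2):
  3·p(-2) = 3
  p(-2) = 1.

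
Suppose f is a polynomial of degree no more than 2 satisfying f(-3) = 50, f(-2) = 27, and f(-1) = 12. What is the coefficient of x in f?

-3

Write f(x) = ax^2 + bx + c. Substituting each data point gives a linear system:
  9a - 3b + c = 50
  4a - 2b + c = 27
  a - b + c = 12
Solving the system yields a = 4, b = -3, c = 5.
So f(x) = 4x^2 - 3x + 5.
The coefficient of x is -3.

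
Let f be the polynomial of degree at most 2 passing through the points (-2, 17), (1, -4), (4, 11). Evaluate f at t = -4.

51

Write f(t) = at^2 + bt + c. Substituting each data point gives a linear system:
  4a - 2b + c = 17
  a + b + c = -4
  16a + 4b + c = 11
Solving the system yields a = 2, b = -5, c = -1.
So f(t) = 2t^2 - 5t - 1.
Then f(-4) = 51.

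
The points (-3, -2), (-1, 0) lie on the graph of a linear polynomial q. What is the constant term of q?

1

Write q(t) = at + b. Substituting each data point gives a linear system:
  -3a + b = -2
  -a + b = 0
Solving the system yields a = 1, b = 1.
So q(t) = t + 1.
The constant term is 1.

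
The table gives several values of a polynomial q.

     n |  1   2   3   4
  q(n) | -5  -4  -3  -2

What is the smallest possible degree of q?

Forward differences of the values at n = 1, 2, 3, 4:
  q  : -5  -4  -3  -2
  Δ  : 1  1  1
  Δ^2: 0  0
  Δ^3: 0
The first differences are constant (1) and nonzero, while all higher differences vanish, so the minimal degree is 1.

1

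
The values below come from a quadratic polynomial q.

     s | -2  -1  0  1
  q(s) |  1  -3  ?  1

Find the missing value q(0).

-3

The 3 known points determine the degree-2 polynomial uniquely.
Write q(s) = as^2 + bs + c. Substituting each data point gives a linear system:
  4a - 2b + c = 1
  a - b + c = -3
  a + b + c = 1
Solving the system yields a = 2, b = 2, c = -3.
So q(s) = 2s² + 2s - 3.
Then q(0) = -3.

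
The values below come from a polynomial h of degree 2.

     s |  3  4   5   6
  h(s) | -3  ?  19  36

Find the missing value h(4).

The 3 known points determine the degree-2 polynomial uniquely.
Write h(s) = as^2 + bs + c. Substituting each data point gives a linear system:
  9a + 3b + c = -3
  25a + 5b + c = 19
  36a + 6b + c = 36
Solving the system yields a = 2, b = -5, c = -6.
So h(s) = 2s^2 - 5s - 6.
Then h(4) = 6.

6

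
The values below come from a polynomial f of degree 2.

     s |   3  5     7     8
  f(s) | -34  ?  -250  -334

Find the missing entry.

-118

The 3 known points determine the degree-2 polynomial uniquely.
Write f(s) = as^2 + bs + c. Substituting each data point gives a linear system:
  9a + 3b + c = -34
  49a + 7b + c = -250
  64a + 8b + c = -334
Solving the system yields a = -6, b = 6, c = 2.
So f(s) = -6s^2 + 6s + 2.
Then f(5) = -118.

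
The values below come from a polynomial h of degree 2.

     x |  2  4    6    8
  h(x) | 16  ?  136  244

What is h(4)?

60

The 3 known points determine the degree-2 polynomial uniquely.
Write h(x) = ax^2 + bx + c. Substituting each data point gives a linear system:
  4a + 2b + c = 16
  36a + 6b + c = 136
  64a + 8b + c = 244
Solving the system yields a = 4, b = -2, c = 4.
So h(x) = 4x^2 - 2x + 4.
Then h(4) = 60.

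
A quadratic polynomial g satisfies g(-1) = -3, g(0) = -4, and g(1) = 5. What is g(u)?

g(u) = 5u^2 + 4u - 4

Write g(u) = au^2 + bu + c. Substituting each data point gives a linear system:
  a - b + c = -3
  c = -4
  a + b + c = 5
Solving the system yields a = 5, b = 4, c = -4.
So g(u) = 5u^2 + 4u - 4.
Check: g(0) = -4. ✓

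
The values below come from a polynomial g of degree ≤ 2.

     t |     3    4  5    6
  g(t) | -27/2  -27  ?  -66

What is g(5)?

The 3 known points determine the degree-2 polynomial uniquely.
Write g(t) = at^2 + bt + c. Substituting each data point gives a linear system:
  9a + 3b + c = -27/2
  16a + 4b + c = -27
  36a + 6b + c = -66
Solving the system yields a = -2, b = 1/2, c = 3.
So g(t) = -2t^2 + (1/2)t + 3.
Then g(5) = -89/2.

-89/2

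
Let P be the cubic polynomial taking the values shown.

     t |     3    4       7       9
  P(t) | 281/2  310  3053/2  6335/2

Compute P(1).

23/2

Using the Lagrange interpolation formula with nodes 3, 4, 7, 9:
  L_0(t) = (t - 4)(t - 7)(t - 9) / -24
  L_1(t) = (t - 3)(t - 7)(t - 9) / 15
  L_2(t) = (t - 3)(t - 4)(t - 9) / -24
  L_3(t) = (t - 3)(t - 4)(t - 7) / 60
Then P(t) = 281/2·L_0(t) + 310·L_1(t) + 3053/2·L_2(t) + 6335/2·L_3(t).
Expanding and collecting terms gives P(t) = 4t³ + 3t² + (1/2)t + 4.
Evaluating at t = 1: P(1) = 23/2.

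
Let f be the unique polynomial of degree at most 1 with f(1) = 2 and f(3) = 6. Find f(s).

f(s) = 2s

Using the Lagrange interpolation formula with nodes 1, 3:
  L_0(s) = (s - 3) / -2
  L_1(s) = (s - 1) / 2
Then f(s) = 2·L_0(s) + 6·L_1(s).
Expanding and collecting terms gives f(s) = 2s.
Check: f(3) = 6. ✓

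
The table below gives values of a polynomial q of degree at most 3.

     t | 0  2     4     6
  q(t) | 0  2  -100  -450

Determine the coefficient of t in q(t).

Write q(t) = at^3 + bt^2 + ct + d. Substituting each data point gives a linear system:
  d = 0
  8a + 4b + 2c + d = 2
  64a + 16b + 4c + d = -100
  216a + 36b + 6c + d = -450
Solving the system yields a = -3, b = 5, c = 3, d = 0.
So q(t) = -3t^3 + 5t^2 + 3t.
The coefficient of t is 3.

3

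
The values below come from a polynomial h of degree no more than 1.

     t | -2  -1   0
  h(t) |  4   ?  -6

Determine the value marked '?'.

-1

On equispaced nodes a degree-1 polynomial has vanishing second forward difference, so
  h(-2) - 2·h(-1) + h(0) = 0.
Substituting the known values and solving for h(-1):
  -2·h(-1) = 2
  h(-1) = -1.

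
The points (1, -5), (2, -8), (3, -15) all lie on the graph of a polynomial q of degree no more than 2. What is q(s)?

Using the Lagrange interpolation formula with nodes 1, 2, 3:
  L_0(s) = (s - 2)(s - 3) / 2
  L_1(s) = (s - 1)(s - 3) / -1
  L_2(s) = (s - 1)(s - 2) / 2
Then q(s) = -5·L_0(s) - 8·L_1(s) - 15·L_2(s).
Expanding and collecting terms gives q(s) = -2s² + 3s - 6.
Check: q(3) = -15. ✓

q(s) = -2s^2 + 3s - 6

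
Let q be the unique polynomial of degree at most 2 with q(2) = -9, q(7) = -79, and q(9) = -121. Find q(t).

q(t) = -t^2 - 5t + 5

Using the Lagrange interpolation formula with nodes 2, 7, 9:
  L_0(t) = (t - 7)(t - 9) / 35
  L_1(t) = (t - 2)(t - 9) / -10
  L_2(t) = (t - 2)(t - 7) / 14
Then q(t) = -9·L_0(t) - 79·L_1(t) - 121·L_2(t).
Expanding and collecting terms gives q(t) = -t^2 - 5t + 5.
Check: q(9) = -121. ✓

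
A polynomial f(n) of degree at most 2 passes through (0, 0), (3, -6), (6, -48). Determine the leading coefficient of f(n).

-2

Write f(n) = an^2 + bn + c. Substituting each data point gives a linear system:
  c = 0
  9a + 3b + c = -6
  36a + 6b + c = -48
Solving the system yields a = -2, b = 4, c = 0.
So f(n) = -2n^2 + 4n.
The leading coefficient is -2.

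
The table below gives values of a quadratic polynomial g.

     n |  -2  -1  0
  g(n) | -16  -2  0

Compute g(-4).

-80

Using the Lagrange interpolation formula with nodes -2, -1, 0:
  L_0(n) = (n + 1)n / 2
  L_1(n) = (n + 2)n / -1
  L_2(n) = (n + 2)(n + 1) / 2
Then g(n) = -16·L_0(n) - 2·L_1(n) + 0·L_2(n).
Expanding and collecting terms gives g(n) = -6n^2 - 4n.
Evaluating at n = -4: g(-4) = -80.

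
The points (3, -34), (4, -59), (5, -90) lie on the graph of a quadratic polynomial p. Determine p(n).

Write p(n) = an^2 + bn + c. Substituting each data point gives a linear system:
  9a + 3b + c = -34
  16a + 4b + c = -59
  25a + 5b + c = -90
Solving the system yields a = -3, b = -4, c = 5.
So p(n) = -3n² - 4n + 5.
Check: p(5) = -90. ✓

p(n) = -3n^2 - 4n + 5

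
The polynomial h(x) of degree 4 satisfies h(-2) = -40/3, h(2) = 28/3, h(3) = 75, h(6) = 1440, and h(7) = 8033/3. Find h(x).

Write h(x) = ax^4 + bx^3 + cx^2 + dx + e. Substituting each data point gives a linear system:
  16a - 8b + 4c - 2d + e = -40/3
  16a + 8b + 4c + 2d + e = 28/3
  81a + 27b + 9c + 3d + e = 75
  1296a + 216b + 36c + 6d + e = 1440
  2401a + 343b + 49c + 7d + e = 8033/3
Solving the system yields a = 1, b = 5/3, c = -6, d = -1, e = 6.
So h(x) = x⁴ + (5/3)x³ - 6x² - x + 6.
Check: h(7) = 8033/3. ✓

h(x) = x^4 + (5/3)x^3 - 6x^2 - x + 6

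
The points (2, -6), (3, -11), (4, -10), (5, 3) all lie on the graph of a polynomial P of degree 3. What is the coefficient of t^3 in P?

1

Write P(t) = at^3 + bt^2 + ct + d. Substituting each data point gives a linear system:
  8a + 4b + 2c + d = -6
  27a + 9b + 3c + d = -11
  64a + 16b + 4c + d = -10
  125a + 25b + 5c + d = 3
Solving the system yields a = 1, b = -6, c = 6, d = -2.
So P(t) = t^3 - 6t^2 + 6t - 2.
The leading coefficient is 1.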